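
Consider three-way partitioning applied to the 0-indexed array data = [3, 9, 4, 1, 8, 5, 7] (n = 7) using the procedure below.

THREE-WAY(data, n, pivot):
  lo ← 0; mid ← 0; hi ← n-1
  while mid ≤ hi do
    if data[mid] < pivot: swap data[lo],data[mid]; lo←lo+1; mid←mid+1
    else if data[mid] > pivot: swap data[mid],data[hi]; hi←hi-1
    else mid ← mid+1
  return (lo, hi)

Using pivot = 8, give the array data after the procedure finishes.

[3, 7, 4, 1, 5, 8, 9]

lo=0 mid=0 hi=6
3<8: swap(0,0), lo=1 mid=1 ⇒ [3, 9, 4, 1, 8, 5, 7]
9>8: swap(1,6), hi=5 ⇒ [3, 7, 4, 1, 8, 5, 9]
7<8: swap(1,1), lo=2 mid=2 ⇒ [3, 7, 4, 1, 8, 5, 9]
4<8: swap(2,2), lo=3 mid=3 ⇒ [3, 7, 4, 1, 8, 5, 9]
1<8: swap(3,3), lo=4 mid=4 ⇒ [3, 7, 4, 1, 8, 5, 9]
8=8: mid=5
5<8: swap(4,5), lo=5 mid=6 ⇒ [3, 7, 4, 1, 5, 8, 9]
done. lo=5 hi=5; data=[3, 7, 4, 1, 5, 8, 9]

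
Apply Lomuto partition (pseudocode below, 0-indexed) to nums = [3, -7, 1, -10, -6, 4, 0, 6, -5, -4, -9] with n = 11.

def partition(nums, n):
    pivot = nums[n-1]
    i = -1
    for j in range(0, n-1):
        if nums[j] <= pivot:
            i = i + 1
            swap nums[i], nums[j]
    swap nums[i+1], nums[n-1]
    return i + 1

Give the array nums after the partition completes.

[-10, -9, 1, 3, -6, 4, 0, 6, -5, -4, -7]

pivot = nums[10] = -9; i = -1
j=0: nums[0]=3 > -9 → no swap
j=1: nums[1]=-7 > -9 → no swap
j=2: nums[2]=1 > -9 → no swap
j=3: nums[3]=-10 ≤ -9 → i=0, swap nums[0],nums[3] → [-10, -7, 1, 3, -6, 4, 0, 6, -5, -4, -9]
j=4: nums[4]=-6 > -9 → no swap
j=5: nums[5]=4 > -9 → no swap
j=6: nums[6]=0 > -9 → no swap
j=7: nums[7]=6 > -9 → no swap
j=8: nums[8]=-5 > -9 → no swap
j=9: nums[9]=-4 > -9 → no swap
final swap nums[1],nums[10] → [-10, -9, 1, 3, -6, 4, 0, 6, -5, -4, -7]; return 1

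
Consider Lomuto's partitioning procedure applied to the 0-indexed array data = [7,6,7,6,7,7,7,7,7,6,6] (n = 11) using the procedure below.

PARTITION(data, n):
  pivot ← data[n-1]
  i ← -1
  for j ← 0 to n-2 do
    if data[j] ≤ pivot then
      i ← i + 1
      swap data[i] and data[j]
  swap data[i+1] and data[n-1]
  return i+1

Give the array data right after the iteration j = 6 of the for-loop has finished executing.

pivot=6, i=-1
j=0: 7>6, skip
j=1: 6≤6, i=0, swap(0,1) ⇒ [6,7,7,6,7,7,7,7,7,6,6]
j=2: 7>6, skip
j=3: 6≤6, i=1, swap(1,3) ⇒ [6,6,7,7,7,7,7,7,7,6,6]
j=4: 7>6, skip
j=5: 7>6, skip
j=6: 7>6, skip
(after j=6) data = [6,6,7,7,7,7,7,7,7,6,6]

[6,6,7,7,7,7,7,7,7,6,6]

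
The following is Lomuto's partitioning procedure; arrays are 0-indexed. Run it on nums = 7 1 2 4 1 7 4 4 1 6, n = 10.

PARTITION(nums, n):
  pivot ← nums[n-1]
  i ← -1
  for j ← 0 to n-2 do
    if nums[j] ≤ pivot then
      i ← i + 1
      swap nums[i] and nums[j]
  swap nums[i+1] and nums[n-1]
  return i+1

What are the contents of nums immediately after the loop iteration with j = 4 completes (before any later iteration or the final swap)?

pivot = nums[9] = 6; i = -1
j=0: nums[0]=7 > 6 → no swap
j=1: nums[1]=1 ≤ 6 → i=0, swap nums[0],nums[1] → 1 7 2 4 1 7 4 4 1 6
j=2: nums[2]=2 ≤ 6 → i=1, swap nums[1],nums[2] → 1 2 7 4 1 7 4 4 1 6
j=3: nums[3]=4 ≤ 6 → i=2, swap nums[2],nums[3] → 1 2 4 7 1 7 4 4 1 6
j=4: nums[4]=1 ≤ 6 → i=3, swap nums[3],nums[4] → 1 2 4 1 7 7 4 4 1 6
(after j=4) nums = 1 2 4 1 7 7 4 4 1 6

1 2 4 1 7 7 4 4 1 6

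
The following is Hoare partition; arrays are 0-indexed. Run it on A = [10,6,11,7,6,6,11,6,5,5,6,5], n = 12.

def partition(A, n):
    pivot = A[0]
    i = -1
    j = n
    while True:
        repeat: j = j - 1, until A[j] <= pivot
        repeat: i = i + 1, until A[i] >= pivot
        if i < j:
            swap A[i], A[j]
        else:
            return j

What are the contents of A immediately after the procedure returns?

pivot=10
j stops at 11 (5), i stops at 0 (10); swap ⇒ [5,6,11,7,6,6,11,6,5,5,6,10]
j stops at 10 (6), i stops at 2 (11); swap ⇒ [5,6,6,7,6,6,11,6,5,5,11,10]
j stops at 9 (5), i stops at 6 (11); swap ⇒ [5,6,6,7,6,6,5,6,5,11,11,10]
j stops at 8, i stops at 9; i≥j ⇒ return 8. A=[5,6,6,7,6,6,5,6,5,11,11,10]

[5,6,6,7,6,6,5,6,5,11,11,10]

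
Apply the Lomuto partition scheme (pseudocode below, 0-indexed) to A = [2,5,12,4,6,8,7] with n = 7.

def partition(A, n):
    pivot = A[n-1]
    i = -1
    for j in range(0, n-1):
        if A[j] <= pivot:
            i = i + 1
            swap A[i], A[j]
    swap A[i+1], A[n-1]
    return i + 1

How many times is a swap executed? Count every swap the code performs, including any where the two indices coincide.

5

pivot = A[6] = 7; i = -1
j=0: A[0]=2 ≤ 7 → i=0, swap A[0],A[0] (no change) → [2,5,12,4,6,8,7]
j=1: A[1]=5 ≤ 7 → i=1, swap A[1],A[1] (no change) → [2,5,12,4,6,8,7]
j=2: A[2]=12 > 7 → no swap
j=3: A[3]=4 ≤ 7 → i=2, swap A[2],A[3] → [2,5,4,12,6,8,7]
j=4: A[4]=6 ≤ 7 → i=3, swap A[3],A[4] → [2,5,4,6,12,8,7]
j=5: A[5]=8 > 7 → no swap
final swap A[4],A[6] → [2,5,4,6,7,8,12]; return 4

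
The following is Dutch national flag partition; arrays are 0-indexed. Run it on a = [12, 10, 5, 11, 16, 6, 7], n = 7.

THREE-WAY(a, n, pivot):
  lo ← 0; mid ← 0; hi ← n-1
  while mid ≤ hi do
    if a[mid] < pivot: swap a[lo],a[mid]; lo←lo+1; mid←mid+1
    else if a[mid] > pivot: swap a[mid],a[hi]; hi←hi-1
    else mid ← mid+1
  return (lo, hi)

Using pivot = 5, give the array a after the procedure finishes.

lo=0 mid=0 hi=6
12>5: swap(0,6), hi=5 ⇒ [7, 10, 5, 11, 16, 6, 12]
7>5: swap(0,5), hi=4 ⇒ [6, 10, 5, 11, 16, 7, 12]
6>5: swap(0,4), hi=3 ⇒ [16, 10, 5, 11, 6, 7, 12]
16>5: swap(0,3), hi=2 ⇒ [11, 10, 5, 16, 6, 7, 12]
11>5: swap(0,2), hi=1 ⇒ [5, 10, 11, 16, 6, 7, 12]
5=5: mid=1
10>5: swap(1,1), hi=0 ⇒ [5, 10, 11, 16, 6, 7, 12]
done. lo=0 hi=0; a=[5, 10, 11, 16, 6, 7, 12]

[5, 10, 11, 16, 6, 7, 12]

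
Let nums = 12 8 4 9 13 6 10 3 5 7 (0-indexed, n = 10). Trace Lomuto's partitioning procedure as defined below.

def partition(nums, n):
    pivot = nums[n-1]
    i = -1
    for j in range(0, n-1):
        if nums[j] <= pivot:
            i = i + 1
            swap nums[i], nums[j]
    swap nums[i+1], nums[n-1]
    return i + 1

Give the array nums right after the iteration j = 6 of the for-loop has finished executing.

pivot = nums[9] = 7; i = -1
j=0: nums[0]=12 > 7 → no swap
j=1: nums[1]=8 > 7 → no swap
j=2: nums[2]=4 ≤ 7 → i=0, swap nums[0],nums[2] → 4 8 12 9 13 6 10 3 5 7
j=3: nums[3]=9 > 7 → no swap
j=4: nums[4]=13 > 7 → no swap
j=5: nums[5]=6 ≤ 7 → i=1, swap nums[1],nums[5] → 4 6 12 9 13 8 10 3 5 7
j=6: nums[6]=10 > 7 → no swap
(after j=6) nums = 4 6 12 9 13 8 10 3 5 7

4 6 12 9 13 8 10 3 5 7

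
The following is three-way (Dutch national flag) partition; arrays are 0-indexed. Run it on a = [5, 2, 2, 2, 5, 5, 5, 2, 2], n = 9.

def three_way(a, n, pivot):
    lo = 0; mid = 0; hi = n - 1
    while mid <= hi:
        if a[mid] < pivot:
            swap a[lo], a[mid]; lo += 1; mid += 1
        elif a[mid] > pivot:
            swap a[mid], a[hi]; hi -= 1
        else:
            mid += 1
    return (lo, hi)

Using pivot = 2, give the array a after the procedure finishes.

[2, 2, 2, 2, 2, 5, 5, 5, 5]

pivot = 2; lo=0, mid=0, hi=8
a[mid]=5>2: swap a[0],a[8]; hi=7 → [2, 2, 2, 2, 5, 5, 5, 2, 5]
a[mid]=2=2: mid=1
a[mid]=2=2: mid=2
a[mid]=2=2: mid=3
a[mid]=2=2: mid=4
a[mid]=5>2: swap a[4],a[7]; hi=6 → [2, 2, 2, 2, 2, 5, 5, 5, 5]
a[mid]=2=2: mid=5
a[mid]=5>2: swap a[5],a[6]; hi=5 → [2, 2, 2, 2, 2, 5, 5, 5, 5]
a[mid]=5>2: swap a[5],a[5]; hi=4 → [2, 2, 2, 2, 2, 5, 5, 5, 5]
end: lo=0, hi=4; a = [2, 2, 2, 2, 2, 5, 5, 5, 5]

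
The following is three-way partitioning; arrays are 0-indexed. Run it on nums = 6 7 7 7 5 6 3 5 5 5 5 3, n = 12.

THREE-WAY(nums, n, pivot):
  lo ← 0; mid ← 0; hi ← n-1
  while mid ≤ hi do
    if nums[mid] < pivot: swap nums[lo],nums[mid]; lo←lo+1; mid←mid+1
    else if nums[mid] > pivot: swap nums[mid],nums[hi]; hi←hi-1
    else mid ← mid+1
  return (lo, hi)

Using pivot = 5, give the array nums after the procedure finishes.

3 3 5 5 5 5 5 6 7 7 7 6

lo=0 mid=0 hi=11
6>5: swap(0,11), hi=10 ⇒ 3 7 7 7 5 6 3 5 5 5 5 6
3<5: swap(0,0), lo=1 mid=1 ⇒ 3 7 7 7 5 6 3 5 5 5 5 6
7>5: swap(1,10), hi=9 ⇒ 3 5 7 7 5 6 3 5 5 5 7 6
5=5: mid=2
7>5: swap(2,9), hi=8 ⇒ 3 5 5 7 5 6 3 5 5 7 7 6
5=5: mid=3
7>5: swap(3,8), hi=7 ⇒ 3 5 5 5 5 6 3 5 7 7 7 6
5=5: mid=4
5=5: mid=5
6>5: swap(5,7), hi=6 ⇒ 3 5 5 5 5 5 3 6 7 7 7 6
5=5: mid=6
3<5: swap(1,6), lo=2 mid=7 ⇒ 3 3 5 5 5 5 5 6 7 7 7 6
done. lo=2 hi=6; nums=3 3 5 5 5 5 5 6 7 7 7 6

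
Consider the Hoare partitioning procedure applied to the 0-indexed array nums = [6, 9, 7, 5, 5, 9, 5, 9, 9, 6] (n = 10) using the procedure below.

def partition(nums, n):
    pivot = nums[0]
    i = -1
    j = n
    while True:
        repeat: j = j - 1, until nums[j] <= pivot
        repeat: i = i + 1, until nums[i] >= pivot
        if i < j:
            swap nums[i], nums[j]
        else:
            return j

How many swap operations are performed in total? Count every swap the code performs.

3

pivot = nums[0] = 6; i = -1, j = 10
j→9 (nums[9]=6≤6), i→0 (nums[0]=6≥6); i<j, swap → [6, 9, 7, 5, 5, 9, 5, 9, 9, 6]
j→6 (nums[6]=5≤6), i→1 (nums[1]=9≥6); i<j, swap → [6, 5, 7, 5, 5, 9, 9, 9, 9, 6]
j→4 (nums[4]=5≤6), i→2 (nums[2]=7≥6); i<j, swap → [6, 5, 5, 5, 7, 9, 9, 9, 9, 6]
j→3, i→4; i≥j, return j=3. nums = [6, 5, 5, 5, 7, 9, 9, 9, 9, 6]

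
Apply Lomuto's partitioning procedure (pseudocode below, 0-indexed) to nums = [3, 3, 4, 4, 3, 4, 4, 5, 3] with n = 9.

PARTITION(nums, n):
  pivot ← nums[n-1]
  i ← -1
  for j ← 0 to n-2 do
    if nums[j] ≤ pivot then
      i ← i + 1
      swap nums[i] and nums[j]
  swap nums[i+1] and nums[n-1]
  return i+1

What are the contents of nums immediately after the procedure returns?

[3, 3, 3, 3, 4, 4, 4, 5, 4]

pivot = nums[8] = 3; i = -1
j=0: nums[0]=3 ≤ 3 → i=0, swap nums[0],nums[0] (no change) → [3, 3, 4, 4, 3, 4, 4, 5, 3]
j=1: nums[1]=3 ≤ 3 → i=1, swap nums[1],nums[1] (no change) → [3, 3, 4, 4, 3, 4, 4, 5, 3]
j=2: nums[2]=4 > 3 → no swap
j=3: nums[3]=4 > 3 → no swap
j=4: nums[4]=3 ≤ 3 → i=2, swap nums[2],nums[4] → [3, 3, 3, 4, 4, 4, 4, 5, 3]
j=5: nums[5]=4 > 3 → no swap
j=6: nums[6]=4 > 3 → no swap
j=7: nums[7]=5 > 3 → no swap
final swap nums[3],nums[8] → [3, 3, 3, 3, 4, 4, 4, 5, 4]; return 3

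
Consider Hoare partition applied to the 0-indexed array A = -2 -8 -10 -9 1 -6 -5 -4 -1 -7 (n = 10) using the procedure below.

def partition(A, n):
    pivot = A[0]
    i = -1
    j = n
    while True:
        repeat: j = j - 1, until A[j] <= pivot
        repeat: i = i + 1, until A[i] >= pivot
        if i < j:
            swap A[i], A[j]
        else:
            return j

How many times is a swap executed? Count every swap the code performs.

2

pivot = A[0] = -2; i = -1, j = 10
j→9 (A[9]=-7≤-2), i→0 (A[0]=-2≥-2); i<j, swap → -7 -8 -10 -9 1 -6 -5 -4 -1 -2
j→7 (A[7]=-4≤-2), i→4 (A[4]=1≥-2); i<j, swap → -7 -8 -10 -9 -4 -6 -5 1 -1 -2
j→6, i→7; i≥j, return j=6. A = -7 -8 -10 -9 -4 -6 -5 1 -1 -2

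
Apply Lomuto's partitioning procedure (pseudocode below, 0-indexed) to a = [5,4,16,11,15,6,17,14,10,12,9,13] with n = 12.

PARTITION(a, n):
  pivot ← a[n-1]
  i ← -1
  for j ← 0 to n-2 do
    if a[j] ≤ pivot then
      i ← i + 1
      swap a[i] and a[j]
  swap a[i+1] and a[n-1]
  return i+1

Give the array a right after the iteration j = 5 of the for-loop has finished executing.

pivot = a[11] = 13; i = -1
j=0: a[0]=5 ≤ 13 → i=0, swap a[0],a[0] (no change) → [5,4,16,11,15,6,17,14,10,12,9,13]
j=1: a[1]=4 ≤ 13 → i=1, swap a[1],a[1] (no change) → [5,4,16,11,15,6,17,14,10,12,9,13]
j=2: a[2]=16 > 13 → no swap
j=3: a[3]=11 ≤ 13 → i=2, swap a[2],a[3] → [5,4,11,16,15,6,17,14,10,12,9,13]
j=4: a[4]=15 > 13 → no swap
j=5: a[5]=6 ≤ 13 → i=3, swap a[3],a[5] → [5,4,11,6,15,16,17,14,10,12,9,13]
(after j=5) a = [5,4,11,6,15,16,17,14,10,12,9,13]

[5,4,11,6,15,16,17,14,10,12,9,13]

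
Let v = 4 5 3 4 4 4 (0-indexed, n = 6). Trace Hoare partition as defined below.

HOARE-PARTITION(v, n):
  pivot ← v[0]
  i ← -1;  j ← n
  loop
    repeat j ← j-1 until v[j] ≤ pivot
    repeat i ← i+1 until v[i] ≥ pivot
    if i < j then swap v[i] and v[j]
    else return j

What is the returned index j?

pivot=4
j stops at 5 (4), i stops at 0 (4); swap ⇒ 4 5 3 4 4 4
j stops at 4 (4), i stops at 1 (5); swap ⇒ 4 4 3 4 5 4
j stops at 3, i stops at 3; i≥j ⇒ return 3. v=4 4 3 4 5 4

3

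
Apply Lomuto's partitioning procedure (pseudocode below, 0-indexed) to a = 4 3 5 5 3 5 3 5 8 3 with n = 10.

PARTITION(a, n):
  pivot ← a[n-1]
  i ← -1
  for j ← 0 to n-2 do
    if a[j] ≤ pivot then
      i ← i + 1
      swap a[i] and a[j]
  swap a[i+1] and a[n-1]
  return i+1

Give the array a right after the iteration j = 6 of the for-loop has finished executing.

3 3 3 5 4 5 5 5 8 3

pivot = a[9] = 3; i = -1
j=0: a[0]=4 > 3 → no swap
j=1: a[1]=3 ≤ 3 → i=0, swap a[0],a[1] → 3 4 5 5 3 5 3 5 8 3
j=2: a[2]=5 > 3 → no swap
j=3: a[3]=5 > 3 → no swap
j=4: a[4]=3 ≤ 3 → i=1, swap a[1],a[4] → 3 3 5 5 4 5 3 5 8 3
j=5: a[5]=5 > 3 → no swap
j=6: a[6]=3 ≤ 3 → i=2, swap a[2],a[6] → 3 3 3 5 4 5 5 5 8 3
(after j=6) a = 3 3 3 5 4 5 5 5 8 3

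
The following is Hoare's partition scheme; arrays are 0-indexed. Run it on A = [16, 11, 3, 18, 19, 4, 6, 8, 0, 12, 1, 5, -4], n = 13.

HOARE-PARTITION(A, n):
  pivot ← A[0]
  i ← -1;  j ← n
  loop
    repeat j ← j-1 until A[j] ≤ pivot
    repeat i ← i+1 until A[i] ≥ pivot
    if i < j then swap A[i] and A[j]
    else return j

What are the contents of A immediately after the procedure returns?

[-4, 11, 3, 5, 1, 4, 6, 8, 0, 12, 19, 18, 16]

pivot=16
j stops at 12 (-4), i stops at 0 (16); swap ⇒ [-4, 11, 3, 18, 19, 4, 6, 8, 0, 12, 1, 5, 16]
j stops at 11 (5), i stops at 3 (18); swap ⇒ [-4, 11, 3, 5, 19, 4, 6, 8, 0, 12, 1, 18, 16]
j stops at 10 (1), i stops at 4 (19); swap ⇒ [-4, 11, 3, 5, 1, 4, 6, 8, 0, 12, 19, 18, 16]
j stops at 9, i stops at 10; i≥j ⇒ return 9. A=[-4, 11, 3, 5, 1, 4, 6, 8, 0, 12, 19, 18, 16]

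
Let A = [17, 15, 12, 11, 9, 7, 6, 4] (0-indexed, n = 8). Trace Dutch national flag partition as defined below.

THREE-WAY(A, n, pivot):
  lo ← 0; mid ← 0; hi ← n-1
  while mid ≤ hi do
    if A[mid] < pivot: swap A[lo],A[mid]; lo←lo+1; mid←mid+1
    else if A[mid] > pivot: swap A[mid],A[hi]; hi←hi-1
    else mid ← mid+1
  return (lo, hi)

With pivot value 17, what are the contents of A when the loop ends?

lo=0 mid=0 hi=7
17=17: mid=1
15<17: swap(0,1), lo=1 mid=2 ⇒ [15, 17, 12, 11, 9, 7, 6, 4]
12<17: swap(1,2), lo=2 mid=3 ⇒ [15, 12, 17, 11, 9, 7, 6, 4]
11<17: swap(2,3), lo=3 mid=4 ⇒ [15, 12, 11, 17, 9, 7, 6, 4]
9<17: swap(3,4), lo=4 mid=5 ⇒ [15, 12, 11, 9, 17, 7, 6, 4]
7<17: swap(4,5), lo=5 mid=6 ⇒ [15, 12, 11, 9, 7, 17, 6, 4]
6<17: swap(5,6), lo=6 mid=7 ⇒ [15, 12, 11, 9, 7, 6, 17, 4]
4<17: swap(6,7), lo=7 mid=8 ⇒ [15, 12, 11, 9, 7, 6, 4, 17]
done. lo=7 hi=7; A=[15, 12, 11, 9, 7, 6, 4, 17]

[15, 12, 11, 9, 7, 6, 4, 17]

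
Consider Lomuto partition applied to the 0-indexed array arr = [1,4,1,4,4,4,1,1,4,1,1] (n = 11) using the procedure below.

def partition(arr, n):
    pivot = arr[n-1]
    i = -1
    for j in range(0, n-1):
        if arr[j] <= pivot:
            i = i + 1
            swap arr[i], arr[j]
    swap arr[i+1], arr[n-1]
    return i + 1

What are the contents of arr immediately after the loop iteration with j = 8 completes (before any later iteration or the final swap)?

pivot = arr[10] = 1; i = -1
j=0: arr[0]=1 ≤ 1 → i=0, swap arr[0],arr[0] (no change) → [1,4,1,4,4,4,1,1,4,1,1]
j=1: arr[1]=4 > 1 → no swap
j=2: arr[2]=1 ≤ 1 → i=1, swap arr[1],arr[2] → [1,1,4,4,4,4,1,1,4,1,1]
j=3: arr[3]=4 > 1 → no swap
j=4: arr[4]=4 > 1 → no swap
j=5: arr[5]=4 > 1 → no swap
j=6: arr[6]=1 ≤ 1 → i=2, swap arr[2],arr[6] → [1,1,1,4,4,4,4,1,4,1,1]
j=7: arr[7]=1 ≤ 1 → i=3, swap arr[3],arr[7] → [1,1,1,1,4,4,4,4,4,1,1]
j=8: arr[8]=4 > 1 → no swap
(after j=8) arr = [1,1,1,1,4,4,4,4,4,1,1]

[1,1,1,1,4,4,4,4,4,1,1]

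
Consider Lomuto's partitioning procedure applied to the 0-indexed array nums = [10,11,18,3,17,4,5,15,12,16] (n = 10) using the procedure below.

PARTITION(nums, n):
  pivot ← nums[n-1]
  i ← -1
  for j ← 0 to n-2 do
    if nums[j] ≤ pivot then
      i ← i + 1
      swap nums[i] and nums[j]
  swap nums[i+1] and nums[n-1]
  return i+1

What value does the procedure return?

7

pivot=16, i=-1
j=0: 10≤16, i=0, swap(0,0) ⇒ [10,11,18,3,17,4,5,15,12,16]
j=1: 11≤16, i=1, swap(1,1) ⇒ [10,11,18,3,17,4,5,15,12,16]
j=2: 18>16, skip
j=3: 3≤16, i=2, swap(2,3) ⇒ [10,11,3,18,17,4,5,15,12,16]
j=4: 17>16, skip
j=5: 4≤16, i=3, swap(3,5) ⇒ [10,11,3,4,17,18,5,15,12,16]
j=6: 5≤16, i=4, swap(4,6) ⇒ [10,11,3,4,5,18,17,15,12,16]
j=7: 15≤16, i=5, swap(5,7) ⇒ [10,11,3,4,5,15,17,18,12,16]
j=8: 12≤16, i=6, swap(6,8) ⇒ [10,11,3,4,5,15,12,18,17,16]
swap(7,9) ⇒ [10,11,3,4,5,15,12,16,17,18]; return 7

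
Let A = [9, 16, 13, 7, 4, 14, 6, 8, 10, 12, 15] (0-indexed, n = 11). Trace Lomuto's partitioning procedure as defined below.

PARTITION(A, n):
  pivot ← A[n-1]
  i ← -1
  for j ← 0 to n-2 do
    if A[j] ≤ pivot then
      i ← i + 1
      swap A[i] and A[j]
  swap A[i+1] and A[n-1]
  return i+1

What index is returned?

pivot=15, i=-1
j=0: 9≤15, i=0, swap(0,0) ⇒ [9, 16, 13, 7, 4, 14, 6, 8, 10, 12, 15]
j=1: 16>15, skip
j=2: 13≤15, i=1, swap(1,2) ⇒ [9, 13, 16, 7, 4, 14, 6, 8, 10, 12, 15]
j=3: 7≤15, i=2, swap(2,3) ⇒ [9, 13, 7, 16, 4, 14, 6, 8, 10, 12, 15]
j=4: 4≤15, i=3, swap(3,4) ⇒ [9, 13, 7, 4, 16, 14, 6, 8, 10, 12, 15]
j=5: 14≤15, i=4, swap(4,5) ⇒ [9, 13, 7, 4, 14, 16, 6, 8, 10, 12, 15]
j=6: 6≤15, i=5, swap(5,6) ⇒ [9, 13, 7, 4, 14, 6, 16, 8, 10, 12, 15]
j=7: 8≤15, i=6, swap(6,7) ⇒ [9, 13, 7, 4, 14, 6, 8, 16, 10, 12, 15]
j=8: 10≤15, i=7, swap(7,8) ⇒ [9, 13, 7, 4, 14, 6, 8, 10, 16, 12, 15]
j=9: 12≤15, i=8, swap(8,9) ⇒ [9, 13, 7, 4, 14, 6, 8, 10, 12, 16, 15]
swap(9,10) ⇒ [9, 13, 7, 4, 14, 6, 8, 10, 12, 15, 16]; return 9

9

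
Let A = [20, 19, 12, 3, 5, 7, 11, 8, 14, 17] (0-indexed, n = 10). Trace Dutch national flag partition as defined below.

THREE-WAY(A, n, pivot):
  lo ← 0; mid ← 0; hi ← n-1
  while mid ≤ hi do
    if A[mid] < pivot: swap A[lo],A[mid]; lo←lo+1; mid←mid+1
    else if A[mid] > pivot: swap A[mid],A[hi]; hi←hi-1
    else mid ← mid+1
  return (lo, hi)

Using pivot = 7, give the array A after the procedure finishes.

[5, 3, 7, 12, 19, 11, 8, 14, 17, 20]

lo=0 mid=0 hi=9
20>7: swap(0,9), hi=8 ⇒ [17, 19, 12, 3, 5, 7, 11, 8, 14, 20]
17>7: swap(0,8), hi=7 ⇒ [14, 19, 12, 3, 5, 7, 11, 8, 17, 20]
14>7: swap(0,7), hi=6 ⇒ [8, 19, 12, 3, 5, 7, 11, 14, 17, 20]
8>7: swap(0,6), hi=5 ⇒ [11, 19, 12, 3, 5, 7, 8, 14, 17, 20]
11>7: swap(0,5), hi=4 ⇒ [7, 19, 12, 3, 5, 11, 8, 14, 17, 20]
7=7: mid=1
19>7: swap(1,4), hi=3 ⇒ [7, 5, 12, 3, 19, 11, 8, 14, 17, 20]
5<7: swap(0,1), lo=1 mid=2 ⇒ [5, 7, 12, 3, 19, 11, 8, 14, 17, 20]
12>7: swap(2,3), hi=2 ⇒ [5, 7, 3, 12, 19, 11, 8, 14, 17, 20]
3<7: swap(1,2), lo=2 mid=3 ⇒ [5, 3, 7, 12, 19, 11, 8, 14, 17, 20]
done. lo=2 hi=2; A=[5, 3, 7, 12, 19, 11, 8, 14, 17, 20]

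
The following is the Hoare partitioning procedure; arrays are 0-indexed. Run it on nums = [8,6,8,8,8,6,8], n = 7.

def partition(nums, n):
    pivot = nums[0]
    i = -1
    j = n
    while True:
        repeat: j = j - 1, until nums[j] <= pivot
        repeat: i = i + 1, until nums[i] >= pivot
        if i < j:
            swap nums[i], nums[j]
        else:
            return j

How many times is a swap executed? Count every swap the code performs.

pivot = nums[0] = 8; i = -1, j = 7
j→6 (nums[6]=8≤8), i→0 (nums[0]=8≥8); i<j, swap → [8,6,8,8,8,6,8]
j→5 (nums[5]=6≤8), i→2 (nums[2]=8≥8); i<j, swap → [8,6,6,8,8,8,8]
j→4 (nums[4]=8≤8), i→3 (nums[3]=8≥8); i<j, swap → [8,6,6,8,8,8,8]
j→3, i→4; i≥j, return j=3. nums = [8,6,6,8,8,8,8]

3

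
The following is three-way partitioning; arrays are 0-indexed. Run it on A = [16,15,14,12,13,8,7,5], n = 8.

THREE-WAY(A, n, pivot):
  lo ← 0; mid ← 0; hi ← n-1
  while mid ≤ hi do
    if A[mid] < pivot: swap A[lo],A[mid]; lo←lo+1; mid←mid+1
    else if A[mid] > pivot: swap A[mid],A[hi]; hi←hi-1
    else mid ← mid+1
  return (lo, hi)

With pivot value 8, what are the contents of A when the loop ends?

lo=0 mid=0 hi=7
16>8: swap(0,7), hi=6 ⇒ [5,15,14,12,13,8,7,16]
5<8: swap(0,0), lo=1 mid=1 ⇒ [5,15,14,12,13,8,7,16]
15>8: swap(1,6), hi=5 ⇒ [5,7,14,12,13,8,15,16]
7<8: swap(1,1), lo=2 mid=2 ⇒ [5,7,14,12,13,8,15,16]
14>8: swap(2,5), hi=4 ⇒ [5,7,8,12,13,14,15,16]
8=8: mid=3
12>8: swap(3,4), hi=3 ⇒ [5,7,8,13,12,14,15,16]
13>8: swap(3,3), hi=2 ⇒ [5,7,8,13,12,14,15,16]
done. lo=2 hi=2; A=[5,7,8,13,12,14,15,16]

[5,7,8,13,12,14,15,16]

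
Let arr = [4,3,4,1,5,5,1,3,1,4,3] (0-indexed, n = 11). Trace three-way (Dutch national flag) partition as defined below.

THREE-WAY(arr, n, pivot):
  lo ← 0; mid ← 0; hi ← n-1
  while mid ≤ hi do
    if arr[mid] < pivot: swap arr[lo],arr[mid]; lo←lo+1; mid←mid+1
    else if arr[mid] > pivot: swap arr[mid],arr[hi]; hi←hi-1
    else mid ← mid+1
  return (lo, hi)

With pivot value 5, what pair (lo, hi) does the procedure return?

lo=0 mid=0 hi=10
4<5: swap(0,0), lo=1 mid=1 ⇒ [4,3,4,1,5,5,1,3,1,4,3]
3<5: swap(1,1), lo=2 mid=2 ⇒ [4,3,4,1,5,5,1,3,1,4,3]
4<5: swap(2,2), lo=3 mid=3 ⇒ [4,3,4,1,5,5,1,3,1,4,3]
1<5: swap(3,3), lo=4 mid=4 ⇒ [4,3,4,1,5,5,1,3,1,4,3]
5=5: mid=5
5=5: mid=6
1<5: swap(4,6), lo=5 mid=7 ⇒ [4,3,4,1,1,5,5,3,1,4,3]
3<5: swap(5,7), lo=6 mid=8 ⇒ [4,3,4,1,1,3,5,5,1,4,3]
1<5: swap(6,8), lo=7 mid=9 ⇒ [4,3,4,1,1,3,1,5,5,4,3]
4<5: swap(7,9), lo=8 mid=10 ⇒ [4,3,4,1,1,3,1,4,5,5,3]
3<5: swap(8,10), lo=9 mid=11 ⇒ [4,3,4,1,1,3,1,4,3,5,5]
done. lo=9 hi=10; arr=[4,3,4,1,1,3,1,4,3,5,5]

(9, 10)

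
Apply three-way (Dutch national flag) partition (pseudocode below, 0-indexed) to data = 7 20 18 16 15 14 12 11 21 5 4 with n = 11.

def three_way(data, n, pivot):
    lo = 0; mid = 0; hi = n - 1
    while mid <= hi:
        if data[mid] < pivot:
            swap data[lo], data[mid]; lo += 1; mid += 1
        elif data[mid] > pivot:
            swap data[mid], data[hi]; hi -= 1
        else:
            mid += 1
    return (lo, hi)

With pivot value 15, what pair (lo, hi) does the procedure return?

lo=0 mid=0 hi=10
7<15: swap(0,0), lo=1 mid=1 ⇒ 7 20 18 16 15 14 12 11 21 5 4
20>15: swap(1,10), hi=9 ⇒ 7 4 18 16 15 14 12 11 21 5 20
4<15: swap(1,1), lo=2 mid=2 ⇒ 7 4 18 16 15 14 12 11 21 5 20
18>15: swap(2,9), hi=8 ⇒ 7 4 5 16 15 14 12 11 21 18 20
5<15: swap(2,2), lo=3 mid=3 ⇒ 7 4 5 16 15 14 12 11 21 18 20
16>15: swap(3,8), hi=7 ⇒ 7 4 5 21 15 14 12 11 16 18 20
21>15: swap(3,7), hi=6 ⇒ 7 4 5 11 15 14 12 21 16 18 20
11<15: swap(3,3), lo=4 mid=4 ⇒ 7 4 5 11 15 14 12 21 16 18 20
15=15: mid=5
14<15: swap(4,5), lo=5 mid=6 ⇒ 7 4 5 11 14 15 12 21 16 18 20
12<15: swap(5,6), lo=6 mid=7 ⇒ 7 4 5 11 14 12 15 21 16 18 20
done. lo=6 hi=6; data=7 4 5 11 14 12 15 21 16 18 20

(6, 6)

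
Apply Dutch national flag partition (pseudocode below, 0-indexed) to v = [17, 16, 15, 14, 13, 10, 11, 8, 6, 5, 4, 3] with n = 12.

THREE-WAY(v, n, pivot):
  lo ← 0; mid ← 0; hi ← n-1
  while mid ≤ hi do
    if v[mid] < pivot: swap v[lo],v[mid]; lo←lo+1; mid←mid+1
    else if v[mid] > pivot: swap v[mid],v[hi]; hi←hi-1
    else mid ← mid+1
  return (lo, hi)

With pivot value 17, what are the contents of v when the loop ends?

pivot = 17; lo=0, mid=0, hi=11
v[mid]=17=17: mid=1
v[mid]=16<17: swap v[0],v[1]; lo=1,mid=2 → [16, 17, 15, 14, 13, 10, 11, 8, 6, 5, 4, 3]
v[mid]=15<17: swap v[1],v[2]; lo=2,mid=3 → [16, 15, 17, 14, 13, 10, 11, 8, 6, 5, 4, 3]
v[mid]=14<17: swap v[2],v[3]; lo=3,mid=4 → [16, 15, 14, 17, 13, 10, 11, 8, 6, 5, 4, 3]
v[mid]=13<17: swap v[3],v[4]; lo=4,mid=5 → [16, 15, 14, 13, 17, 10, 11, 8, 6, 5, 4, 3]
v[mid]=10<17: swap v[4],v[5]; lo=5,mid=6 → [16, 15, 14, 13, 10, 17, 11, 8, 6, 5, 4, 3]
v[mid]=11<17: swap v[5],v[6]; lo=6,mid=7 → [16, 15, 14, 13, 10, 11, 17, 8, 6, 5, 4, 3]
v[mid]=8<17: swap v[6],v[7]; lo=7,mid=8 → [16, 15, 14, 13, 10, 11, 8, 17, 6, 5, 4, 3]
v[mid]=6<17: swap v[7],v[8]; lo=8,mid=9 → [16, 15, 14, 13, 10, 11, 8, 6, 17, 5, 4, 3]
v[mid]=5<17: swap v[8],v[9]; lo=9,mid=10 → [16, 15, 14, 13, 10, 11, 8, 6, 5, 17, 4, 3]
v[mid]=4<17: swap v[9],v[10]; lo=10,mid=11 → [16, 15, 14, 13, 10, 11, 8, 6, 5, 4, 17, 3]
v[mid]=3<17: swap v[10],v[11]; lo=11,mid=12 → [16, 15, 14, 13, 10, 11, 8, 6, 5, 4, 3, 17]
end: lo=11, hi=11; v = [16, 15, 14, 13, 10, 11, 8, 6, 5, 4, 3, 17]

[16, 15, 14, 13, 10, 11, 8, 6, 5, 4, 3, 17]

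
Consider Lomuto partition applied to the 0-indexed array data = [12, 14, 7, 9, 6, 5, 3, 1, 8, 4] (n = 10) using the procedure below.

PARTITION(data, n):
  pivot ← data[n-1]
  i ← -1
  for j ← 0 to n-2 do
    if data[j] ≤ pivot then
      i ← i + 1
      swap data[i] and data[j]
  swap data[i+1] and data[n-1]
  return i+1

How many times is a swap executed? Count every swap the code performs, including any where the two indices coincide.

3

pivot=4, i=-1
j=0: 12>4, skip
j=1: 14>4, skip
j=2: 7>4, skip
j=3: 9>4, skip
j=4: 6>4, skip
j=5: 5>4, skip
j=6: 3≤4, i=0, swap(0,6) ⇒ [3, 14, 7, 9, 6, 5, 12, 1, 8, 4]
j=7: 1≤4, i=1, swap(1,7) ⇒ [3, 1, 7, 9, 6, 5, 12, 14, 8, 4]
j=8: 8>4, skip
swap(2,9) ⇒ [3, 1, 4, 9, 6, 5, 12, 14, 8, 7]; return 2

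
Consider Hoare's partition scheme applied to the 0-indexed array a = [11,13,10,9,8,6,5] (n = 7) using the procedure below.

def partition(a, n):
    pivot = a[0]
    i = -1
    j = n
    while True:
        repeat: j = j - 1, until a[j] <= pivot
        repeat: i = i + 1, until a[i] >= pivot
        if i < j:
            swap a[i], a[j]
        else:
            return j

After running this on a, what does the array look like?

[5,6,10,9,8,13,11]

pivot = a[0] = 11; i = -1, j = 7
j→6 (a[6]=5≤11), i→0 (a[0]=11≥11); i<j, swap → [5,13,10,9,8,6,11]
j→5 (a[5]=6≤11), i→1 (a[1]=13≥11); i<j, swap → [5,6,10,9,8,13,11]
j→4, i→5; i≥j, return j=4. a = [5,6,10,9,8,13,11]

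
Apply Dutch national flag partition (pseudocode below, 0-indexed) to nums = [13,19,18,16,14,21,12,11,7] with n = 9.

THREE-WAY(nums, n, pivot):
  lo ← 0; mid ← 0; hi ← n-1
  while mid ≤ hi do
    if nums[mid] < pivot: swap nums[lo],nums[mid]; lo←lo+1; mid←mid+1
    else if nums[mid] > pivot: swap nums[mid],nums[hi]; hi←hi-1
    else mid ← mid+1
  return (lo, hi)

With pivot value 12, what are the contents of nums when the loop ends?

lo=0 mid=0 hi=8
13>12: swap(0,8), hi=7 ⇒ [7,19,18,16,14,21,12,11,13]
7<12: swap(0,0), lo=1 mid=1 ⇒ [7,19,18,16,14,21,12,11,13]
19>12: swap(1,7), hi=6 ⇒ [7,11,18,16,14,21,12,19,13]
11<12: swap(1,1), lo=2 mid=2 ⇒ [7,11,18,16,14,21,12,19,13]
18>12: swap(2,6), hi=5 ⇒ [7,11,12,16,14,21,18,19,13]
12=12: mid=3
16>12: swap(3,5), hi=4 ⇒ [7,11,12,21,14,16,18,19,13]
21>12: swap(3,4), hi=3 ⇒ [7,11,12,14,21,16,18,19,13]
14>12: swap(3,3), hi=2 ⇒ [7,11,12,14,21,16,18,19,13]
done. lo=2 hi=2; nums=[7,11,12,14,21,16,18,19,13]

[7,11,12,14,21,16,18,19,13]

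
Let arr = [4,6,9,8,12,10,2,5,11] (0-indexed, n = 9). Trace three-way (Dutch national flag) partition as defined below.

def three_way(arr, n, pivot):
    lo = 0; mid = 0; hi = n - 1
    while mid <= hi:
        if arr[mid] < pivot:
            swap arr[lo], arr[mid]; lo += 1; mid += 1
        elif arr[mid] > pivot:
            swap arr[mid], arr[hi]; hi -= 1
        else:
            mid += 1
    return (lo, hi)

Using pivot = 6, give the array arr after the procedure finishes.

lo=0 mid=0 hi=8
4<6: swap(0,0), lo=1 mid=1 ⇒ [4,6,9,8,12,10,2,5,11]
6=6: mid=2
9>6: swap(2,8), hi=7 ⇒ [4,6,11,8,12,10,2,5,9]
11>6: swap(2,7), hi=6 ⇒ [4,6,5,8,12,10,2,11,9]
5<6: swap(1,2), lo=2 mid=3 ⇒ [4,5,6,8,12,10,2,11,9]
8>6: swap(3,6), hi=5 ⇒ [4,5,6,2,12,10,8,11,9]
2<6: swap(2,3), lo=3 mid=4 ⇒ [4,5,2,6,12,10,8,11,9]
12>6: swap(4,5), hi=4 ⇒ [4,5,2,6,10,12,8,11,9]
10>6: swap(4,4), hi=3 ⇒ [4,5,2,6,10,12,8,11,9]
done. lo=3 hi=3; arr=[4,5,2,6,10,12,8,11,9]

[4,5,2,6,10,12,8,11,9]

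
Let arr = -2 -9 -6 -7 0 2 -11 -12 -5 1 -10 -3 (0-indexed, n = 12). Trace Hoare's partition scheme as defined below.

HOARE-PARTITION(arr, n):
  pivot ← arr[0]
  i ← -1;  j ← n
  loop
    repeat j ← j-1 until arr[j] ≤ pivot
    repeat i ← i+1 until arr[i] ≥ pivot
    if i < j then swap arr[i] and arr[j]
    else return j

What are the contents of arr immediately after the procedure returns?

-3 -9 -6 -7 -10 -5 -11 -12 2 1 0 -2

pivot = arr[0] = -2; i = -1, j = 12
j→11 (arr[11]=-3≤-2), i→0 (arr[0]=-2≥-2); i<j, swap → -3 -9 -6 -7 0 2 -11 -12 -5 1 -10 -2
j→10 (arr[10]=-10≤-2), i→4 (arr[4]=0≥-2); i<j, swap → -3 -9 -6 -7 -10 2 -11 -12 -5 1 0 -2
j→8 (arr[8]=-5≤-2), i→5 (arr[5]=2≥-2); i<j, swap → -3 -9 -6 -7 -10 -5 -11 -12 2 1 0 -2
j→7, i→8; i≥j, return j=7. arr = -3 -9 -6 -7 -10 -5 -11 -12 2 1 0 -2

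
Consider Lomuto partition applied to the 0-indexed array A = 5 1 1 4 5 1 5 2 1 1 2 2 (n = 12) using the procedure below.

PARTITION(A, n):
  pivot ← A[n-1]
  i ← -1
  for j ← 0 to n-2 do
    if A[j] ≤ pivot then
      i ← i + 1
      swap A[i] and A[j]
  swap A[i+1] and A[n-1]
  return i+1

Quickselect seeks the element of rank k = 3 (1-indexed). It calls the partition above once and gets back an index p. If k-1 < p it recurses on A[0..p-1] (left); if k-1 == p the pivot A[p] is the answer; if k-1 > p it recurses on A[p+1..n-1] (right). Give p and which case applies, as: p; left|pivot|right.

pivot=2, i=-1
j=0: 5>2, skip
j=1: 1≤2, i=0, swap(0,1) ⇒ 1 5 1 4 5 1 5 2 1 1 2 2
j=2: 1≤2, i=1, swap(1,2) ⇒ 1 1 5 4 5 1 5 2 1 1 2 2
j=3: 4>2, skip
j=4: 5>2, skip
j=5: 1≤2, i=2, swap(2,5) ⇒ 1 1 1 4 5 5 5 2 1 1 2 2
j=6: 5>2, skip
j=7: 2≤2, i=3, swap(3,7) ⇒ 1 1 1 2 5 5 5 4 1 1 2 2
j=8: 1≤2, i=4, swap(4,8) ⇒ 1 1 1 2 1 5 5 4 5 1 2 2
j=9: 1≤2, i=5, swap(5,9) ⇒ 1 1 1 2 1 1 5 4 5 5 2 2
j=10: 2≤2, i=6, swap(6,10) ⇒ 1 1 1 2 1 1 2 4 5 5 5 2
swap(7,11) ⇒ 1 1 1 2 1 1 2 2 5 5 5 4; return 7
p = 7; k-1 = 2 < 7 ⇒ left

7; left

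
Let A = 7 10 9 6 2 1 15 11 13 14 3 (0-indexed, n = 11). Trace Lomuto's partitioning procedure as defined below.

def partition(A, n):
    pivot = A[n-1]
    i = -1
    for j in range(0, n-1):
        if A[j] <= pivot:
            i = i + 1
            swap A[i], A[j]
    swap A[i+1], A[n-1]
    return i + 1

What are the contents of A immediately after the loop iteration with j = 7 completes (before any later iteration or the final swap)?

pivot=3, i=-1
j=0: 7>3, skip
j=1: 10>3, skip
j=2: 9>3, skip
j=3: 6>3, skip
j=4: 2≤3, i=0, swap(0,4) ⇒ 2 10 9 6 7 1 15 11 13 14 3
j=5: 1≤3, i=1, swap(1,5) ⇒ 2 1 9 6 7 10 15 11 13 14 3
j=6: 15>3, skip
j=7: 11>3, skip
(after j=7) A = 2 1 9 6 7 10 15 11 13 14 3

2 1 9 6 7 10 15 11 13 14 3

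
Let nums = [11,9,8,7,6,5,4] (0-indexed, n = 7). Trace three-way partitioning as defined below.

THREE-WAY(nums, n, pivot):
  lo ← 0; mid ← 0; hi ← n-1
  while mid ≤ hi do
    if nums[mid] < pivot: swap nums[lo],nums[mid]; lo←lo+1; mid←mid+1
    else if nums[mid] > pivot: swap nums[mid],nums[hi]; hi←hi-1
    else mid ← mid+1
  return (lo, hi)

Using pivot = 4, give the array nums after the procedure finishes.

pivot = 4; lo=0, mid=0, hi=6
nums[mid]=11>4: swap nums[0],nums[6]; hi=5 → [4,9,8,7,6,5,11]
nums[mid]=4=4: mid=1
nums[mid]=9>4: swap nums[1],nums[5]; hi=4 → [4,5,8,7,6,9,11]
nums[mid]=5>4: swap nums[1],nums[4]; hi=3 → [4,6,8,7,5,9,11]
nums[mid]=6>4: swap nums[1],nums[3]; hi=2 → [4,7,8,6,5,9,11]
nums[mid]=7>4: swap nums[1],nums[2]; hi=1 → [4,8,7,6,5,9,11]
nums[mid]=8>4: swap nums[1],nums[1]; hi=0 → [4,8,7,6,5,9,11]
end: lo=0, hi=0; nums = [4,8,7,6,5,9,11]

[4,8,7,6,5,9,11]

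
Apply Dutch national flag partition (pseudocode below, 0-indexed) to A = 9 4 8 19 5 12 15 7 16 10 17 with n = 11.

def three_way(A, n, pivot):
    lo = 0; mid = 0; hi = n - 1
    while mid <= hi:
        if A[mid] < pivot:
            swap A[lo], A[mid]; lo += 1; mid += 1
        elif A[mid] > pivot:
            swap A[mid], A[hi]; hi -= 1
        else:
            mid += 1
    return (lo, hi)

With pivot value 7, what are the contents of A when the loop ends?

4 5 7 19 12 15 8 16 10 17 9

pivot = 7; lo=0, mid=0, hi=10
A[mid]=9>7: swap A[0],A[10]; hi=9 → 17 4 8 19 5 12 15 7 16 10 9
A[mid]=17>7: swap A[0],A[9]; hi=8 → 10 4 8 19 5 12 15 7 16 17 9
A[mid]=10>7: swap A[0],A[8]; hi=7 → 16 4 8 19 5 12 15 7 10 17 9
A[mid]=16>7: swap A[0],A[7]; hi=6 → 7 4 8 19 5 12 15 16 10 17 9
A[mid]=7=7: mid=1
A[mid]=4<7: swap A[0],A[1]; lo=1,mid=2 → 4 7 8 19 5 12 15 16 10 17 9
A[mid]=8>7: swap A[2],A[6]; hi=5 → 4 7 15 19 5 12 8 16 10 17 9
A[mid]=15>7: swap A[2],A[5]; hi=4 → 4 7 12 19 5 15 8 16 10 17 9
A[mid]=12>7: swap A[2],A[4]; hi=3 → 4 7 5 19 12 15 8 16 10 17 9
A[mid]=5<7: swap A[1],A[2]; lo=2,mid=3 → 4 5 7 19 12 15 8 16 10 17 9
A[mid]=19>7: swap A[3],A[3]; hi=2 → 4 5 7 19 12 15 8 16 10 17 9
end: lo=2, hi=2; A = 4 5 7 19 12 15 8 16 10 17 9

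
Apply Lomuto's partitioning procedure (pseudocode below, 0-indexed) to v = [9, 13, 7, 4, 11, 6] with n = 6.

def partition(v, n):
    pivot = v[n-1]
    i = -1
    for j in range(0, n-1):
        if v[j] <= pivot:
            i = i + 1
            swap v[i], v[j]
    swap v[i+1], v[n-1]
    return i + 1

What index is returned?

pivot = v[5] = 6; i = -1
j=0: v[0]=9 > 6 → no swap
j=1: v[1]=13 > 6 → no swap
j=2: v[2]=7 > 6 → no swap
j=3: v[3]=4 ≤ 6 → i=0, swap v[0],v[3] → [4, 13, 7, 9, 11, 6]
j=4: v[4]=11 > 6 → no swap
final swap v[1],v[5] → [4, 6, 7, 9, 11, 13]; return 1

1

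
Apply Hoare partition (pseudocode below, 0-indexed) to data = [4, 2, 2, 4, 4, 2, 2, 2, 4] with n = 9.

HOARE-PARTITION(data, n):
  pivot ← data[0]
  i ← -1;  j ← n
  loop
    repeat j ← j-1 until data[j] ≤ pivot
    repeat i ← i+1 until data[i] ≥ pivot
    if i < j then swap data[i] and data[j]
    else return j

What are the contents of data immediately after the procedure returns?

pivot=4
j stops at 8 (4), i stops at 0 (4); swap ⇒ [4, 2, 2, 4, 4, 2, 2, 2, 4]
j stops at 7 (2), i stops at 3 (4); swap ⇒ [4, 2, 2, 2, 4, 2, 2, 4, 4]
j stops at 6 (2), i stops at 4 (4); swap ⇒ [4, 2, 2, 2, 2, 2, 4, 4, 4]
j stops at 5, i stops at 6; i≥j ⇒ return 5. data=[4, 2, 2, 2, 2, 2, 4, 4, 4]

[4, 2, 2, 2, 2, 2, 4, 4, 4]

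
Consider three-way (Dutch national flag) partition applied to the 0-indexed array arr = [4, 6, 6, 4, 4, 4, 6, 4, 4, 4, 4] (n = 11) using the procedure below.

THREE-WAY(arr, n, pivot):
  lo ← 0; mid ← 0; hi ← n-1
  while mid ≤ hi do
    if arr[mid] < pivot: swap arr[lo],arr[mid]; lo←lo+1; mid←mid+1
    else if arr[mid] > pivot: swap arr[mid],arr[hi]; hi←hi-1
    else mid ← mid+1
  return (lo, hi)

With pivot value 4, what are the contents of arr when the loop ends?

lo=0 mid=0 hi=10
4=4: mid=1
6>4: swap(1,10), hi=9 ⇒ [4, 4, 6, 4, 4, 4, 6, 4, 4, 4, 6]
4=4: mid=2
6>4: swap(2,9), hi=8 ⇒ [4, 4, 4, 4, 4, 4, 6, 4, 4, 6, 6]
4=4: mid=3
4=4: mid=4
4=4: mid=5
4=4: mid=6
6>4: swap(6,8), hi=7 ⇒ [4, 4, 4, 4, 4, 4, 4, 4, 6, 6, 6]
4=4: mid=7
4=4: mid=8
done. lo=0 hi=7; arr=[4, 4, 4, 4, 4, 4, 4, 4, 6, 6, 6]

[4, 4, 4, 4, 4, 4, 4, 4, 6, 6, 6]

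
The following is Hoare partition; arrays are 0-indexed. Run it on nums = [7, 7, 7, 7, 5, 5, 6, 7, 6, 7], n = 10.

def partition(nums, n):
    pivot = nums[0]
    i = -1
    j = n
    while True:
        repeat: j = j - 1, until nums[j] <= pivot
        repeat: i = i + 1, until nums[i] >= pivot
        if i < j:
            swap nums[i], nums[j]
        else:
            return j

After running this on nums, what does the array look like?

pivot = nums[0] = 7; i = -1, j = 10
j→9 (nums[9]=7≤7), i→0 (nums[0]=7≥7); i<j, swap → [7, 7, 7, 7, 5, 5, 6, 7, 6, 7]
j→8 (nums[8]=6≤7), i→1 (nums[1]=7≥7); i<j, swap → [7, 6, 7, 7, 5, 5, 6, 7, 7, 7]
j→7 (nums[7]=7≤7), i→2 (nums[2]=7≥7); i<j, swap → [7, 6, 7, 7, 5, 5, 6, 7, 7, 7]
j→6 (nums[6]=6≤7), i→3 (nums[3]=7≥7); i<j, swap → [7, 6, 7, 6, 5, 5, 7, 7, 7, 7]
j→5, i→6; i≥j, return j=5. nums = [7, 6, 7, 6, 5, 5, 7, 7, 7, 7]

[7, 6, 7, 6, 5, 5, 7, 7, 7, 7]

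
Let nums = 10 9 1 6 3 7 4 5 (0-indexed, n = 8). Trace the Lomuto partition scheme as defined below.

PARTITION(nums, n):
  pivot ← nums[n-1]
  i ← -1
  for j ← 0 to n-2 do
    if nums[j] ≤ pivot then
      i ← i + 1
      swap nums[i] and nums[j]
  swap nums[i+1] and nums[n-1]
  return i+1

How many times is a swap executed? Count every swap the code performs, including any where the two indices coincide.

4

pivot=5, i=-1
j=0: 10>5, skip
j=1: 9>5, skip
j=2: 1≤5, i=0, swap(0,2) ⇒ 1 9 10 6 3 7 4 5
j=3: 6>5, skip
j=4: 3≤5, i=1, swap(1,4) ⇒ 1 3 10 6 9 7 4 5
j=5: 7>5, skip
j=6: 4≤5, i=2, swap(2,6) ⇒ 1 3 4 6 9 7 10 5
swap(3,7) ⇒ 1 3 4 5 9 7 10 6; return 3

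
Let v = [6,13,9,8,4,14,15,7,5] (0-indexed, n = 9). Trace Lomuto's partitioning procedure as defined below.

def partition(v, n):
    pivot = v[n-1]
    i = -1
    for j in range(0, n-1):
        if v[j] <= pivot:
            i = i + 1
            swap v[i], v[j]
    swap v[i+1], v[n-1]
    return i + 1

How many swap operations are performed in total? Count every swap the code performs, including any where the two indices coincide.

2

pivot = v[8] = 5; i = -1
j=0: v[0]=6 > 5 → no swap
j=1: v[1]=13 > 5 → no swap
j=2: v[2]=9 > 5 → no swap
j=3: v[3]=8 > 5 → no swap
j=4: v[4]=4 ≤ 5 → i=0, swap v[0],v[4] → [4,13,9,8,6,14,15,7,5]
j=5: v[5]=14 > 5 → no swap
j=6: v[6]=15 > 5 → no swap
j=7: v[7]=7 > 5 → no swap
final swap v[1],v[8] → [4,5,9,8,6,14,15,7,13]; return 1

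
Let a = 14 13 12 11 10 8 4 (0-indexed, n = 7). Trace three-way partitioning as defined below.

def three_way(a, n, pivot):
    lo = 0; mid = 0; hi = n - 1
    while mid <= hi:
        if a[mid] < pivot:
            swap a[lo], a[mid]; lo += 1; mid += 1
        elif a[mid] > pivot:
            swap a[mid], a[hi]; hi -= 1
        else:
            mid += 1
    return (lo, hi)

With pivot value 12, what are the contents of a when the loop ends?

lo=0 mid=0 hi=6
14>12: swap(0,6), hi=5 ⇒ 4 13 12 11 10 8 14
4<12: swap(0,0), lo=1 mid=1 ⇒ 4 13 12 11 10 8 14
13>12: swap(1,5), hi=4 ⇒ 4 8 12 11 10 13 14
8<12: swap(1,1), lo=2 mid=2 ⇒ 4 8 12 11 10 13 14
12=12: mid=3
11<12: swap(2,3), lo=3 mid=4 ⇒ 4 8 11 12 10 13 14
10<12: swap(3,4), lo=4 mid=5 ⇒ 4 8 11 10 12 13 14
done. lo=4 hi=4; a=4 8 11 10 12 13 14

4 8 11 10 12 13 14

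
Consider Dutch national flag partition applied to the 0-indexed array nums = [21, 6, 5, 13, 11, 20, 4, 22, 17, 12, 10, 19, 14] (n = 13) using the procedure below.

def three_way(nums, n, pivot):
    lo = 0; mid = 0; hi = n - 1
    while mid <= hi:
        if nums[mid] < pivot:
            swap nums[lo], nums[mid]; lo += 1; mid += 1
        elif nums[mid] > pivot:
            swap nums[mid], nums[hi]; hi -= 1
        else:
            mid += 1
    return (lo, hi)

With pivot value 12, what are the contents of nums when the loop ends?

[10, 6, 5, 11, 4, 12, 22, 17, 20, 13, 19, 14, 21]

pivot = 12; lo=0, mid=0, hi=12
nums[mid]=21>12: swap nums[0],nums[12]; hi=11 → [14, 6, 5, 13, 11, 20, 4, 22, 17, 12, 10, 19, 21]
nums[mid]=14>12: swap nums[0],nums[11]; hi=10 → [19, 6, 5, 13, 11, 20, 4, 22, 17, 12, 10, 14, 21]
nums[mid]=19>12: swap nums[0],nums[10]; hi=9 → [10, 6, 5, 13, 11, 20, 4, 22, 17, 12, 19, 14, 21]
nums[mid]=10<12: swap nums[0],nums[0]; lo=1,mid=1 → [10, 6, 5, 13, 11, 20, 4, 22, 17, 12, 19, 14, 21]
nums[mid]=6<12: swap nums[1],nums[1]; lo=2,mid=2 → [10, 6, 5, 13, 11, 20, 4, 22, 17, 12, 19, 14, 21]
nums[mid]=5<12: swap nums[2],nums[2]; lo=3,mid=3 → [10, 6, 5, 13, 11, 20, 4, 22, 17, 12, 19, 14, 21]
nums[mid]=13>12: swap nums[3],nums[9]; hi=8 → [10, 6, 5, 12, 11, 20, 4, 22, 17, 13, 19, 14, 21]
nums[mid]=12=12: mid=4
nums[mid]=11<12: swap nums[3],nums[4]; lo=4,mid=5 → [10, 6, 5, 11, 12, 20, 4, 22, 17, 13, 19, 14, 21]
nums[mid]=20>12: swap nums[5],nums[8]; hi=7 → [10, 6, 5, 11, 12, 17, 4, 22, 20, 13, 19, 14, 21]
nums[mid]=17>12: swap nums[5],nums[7]; hi=6 → [10, 6, 5, 11, 12, 22, 4, 17, 20, 13, 19, 14, 21]
nums[mid]=22>12: swap nums[5],nums[6]; hi=5 → [10, 6, 5, 11, 12, 4, 22, 17, 20, 13, 19, 14, 21]
nums[mid]=4<12: swap nums[4],nums[5]; lo=5,mid=6 → [10, 6, 5, 11, 4, 12, 22, 17, 20, 13, 19, 14, 21]
end: lo=5, hi=5; nums = [10, 6, 5, 11, 4, 12, 22, 17, 20, 13, 19, 14, 21]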